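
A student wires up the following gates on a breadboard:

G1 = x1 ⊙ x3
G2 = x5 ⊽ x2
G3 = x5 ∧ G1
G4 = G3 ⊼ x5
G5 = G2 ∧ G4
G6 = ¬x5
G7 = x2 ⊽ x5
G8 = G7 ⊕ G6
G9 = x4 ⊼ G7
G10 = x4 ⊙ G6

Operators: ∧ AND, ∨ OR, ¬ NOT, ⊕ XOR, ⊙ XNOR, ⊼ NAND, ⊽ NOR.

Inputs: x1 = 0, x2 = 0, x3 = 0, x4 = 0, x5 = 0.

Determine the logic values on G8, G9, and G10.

G6 = NOT x5 = NOT 0 = 1
G7 = x2 NOR x5 = 0 NOR 0 = 1
G8 = G7 XOR G6 = 1 XOR 1 = 0
G9 = x4 NAND G7 = 0 NAND 1 = 1
G10 = x4 XNOR G6 = 0 XNOR 1 = 0

G8 = 0, G9 = 1, G10 = 0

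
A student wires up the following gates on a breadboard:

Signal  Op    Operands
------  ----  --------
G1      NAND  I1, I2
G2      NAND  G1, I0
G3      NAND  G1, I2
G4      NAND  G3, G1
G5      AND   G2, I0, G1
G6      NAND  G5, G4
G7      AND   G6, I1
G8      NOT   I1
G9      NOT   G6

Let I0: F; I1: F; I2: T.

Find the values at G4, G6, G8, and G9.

G1 = I1 NAND I2 = F NAND T = T
G2 = G1 NAND I0 = T NAND F = T
G3 = G1 NAND I2 = T NAND T = F
G4 = G3 NAND G1 = F NAND T = T
G5 = G2 AND I0 AND G1 = T AND F AND T = F
G6 = G5 NAND G4 = F NAND T = T
G8 = NOT I1 = NOT F = T
G9 = NOT G6 = NOT T = F

G4 = T  G6 = T  G8 = T  G9 = F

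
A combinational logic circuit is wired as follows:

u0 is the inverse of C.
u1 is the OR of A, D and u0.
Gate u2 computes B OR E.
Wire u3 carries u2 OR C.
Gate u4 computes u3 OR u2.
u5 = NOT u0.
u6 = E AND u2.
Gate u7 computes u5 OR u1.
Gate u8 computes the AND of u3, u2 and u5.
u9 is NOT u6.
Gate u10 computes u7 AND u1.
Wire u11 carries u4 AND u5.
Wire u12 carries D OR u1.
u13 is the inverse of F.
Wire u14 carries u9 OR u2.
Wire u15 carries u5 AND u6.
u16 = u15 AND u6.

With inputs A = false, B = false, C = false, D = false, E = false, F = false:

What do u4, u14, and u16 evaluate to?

u4 = false  u14 = true  u16 = false

u0 = NOT C = NOT false = true
u2 = B OR E = false OR false = false
u3 = u2 OR C = false OR false = false
u4 = u3 OR u2 = false OR false = false
u5 = NOT u0 = NOT true = false
u6 = E AND u2 = false AND false = false
u9 = NOT u6 = NOT false = true
u14 = u9 OR u2 = true OR false = true
u15 = u5 AND u6 = false AND false = false
u16 = u15 AND u6 = false AND false = false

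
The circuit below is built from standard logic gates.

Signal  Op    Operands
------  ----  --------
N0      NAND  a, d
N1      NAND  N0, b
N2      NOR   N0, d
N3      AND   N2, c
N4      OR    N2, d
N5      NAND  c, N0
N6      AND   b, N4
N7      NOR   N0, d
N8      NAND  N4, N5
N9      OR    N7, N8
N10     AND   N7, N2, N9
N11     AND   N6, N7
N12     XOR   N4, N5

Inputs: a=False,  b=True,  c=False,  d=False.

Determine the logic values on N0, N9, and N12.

N0 = a NAND d = False NAND False = True
N2 = N0 NOR d = True NOR False = False
N4 = N2 OR d = False OR False = False
N5 = c NAND N0 = False NAND True = True
N7 = N0 NOR d = True NOR False = False
N8 = N4 NAND N5 = False NAND True = True
N9 = N7 OR N8 = False OR True = True
N12 = N4 XOR N5 = False XOR True = True

N0 = True; N9 = True; N12 = True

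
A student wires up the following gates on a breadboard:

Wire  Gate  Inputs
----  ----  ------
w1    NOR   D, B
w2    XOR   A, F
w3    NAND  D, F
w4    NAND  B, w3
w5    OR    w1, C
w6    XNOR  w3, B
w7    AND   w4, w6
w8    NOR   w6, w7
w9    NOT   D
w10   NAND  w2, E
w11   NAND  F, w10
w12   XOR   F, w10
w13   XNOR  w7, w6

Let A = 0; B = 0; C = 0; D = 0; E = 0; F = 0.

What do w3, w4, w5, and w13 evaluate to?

w3 = 1  w4 = 1  w5 = 1  w13 = 1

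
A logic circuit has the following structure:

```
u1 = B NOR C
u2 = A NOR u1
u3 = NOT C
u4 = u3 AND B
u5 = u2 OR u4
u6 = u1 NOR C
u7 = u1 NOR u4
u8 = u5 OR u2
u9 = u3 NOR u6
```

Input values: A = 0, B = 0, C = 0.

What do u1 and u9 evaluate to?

u1 = 1, u9 = 0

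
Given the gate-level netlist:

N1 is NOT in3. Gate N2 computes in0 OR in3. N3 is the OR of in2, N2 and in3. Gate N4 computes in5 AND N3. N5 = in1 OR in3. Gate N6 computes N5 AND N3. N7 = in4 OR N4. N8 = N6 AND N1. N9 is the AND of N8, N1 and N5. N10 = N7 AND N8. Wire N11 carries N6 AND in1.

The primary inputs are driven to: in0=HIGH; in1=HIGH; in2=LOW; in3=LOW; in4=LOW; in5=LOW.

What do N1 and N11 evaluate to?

N1 = HIGH, N11 = HIGH

N1 = NOT in3 = NOT LOW = HIGH
N2 = in0 OR in3 = HIGH OR LOW = HIGH
N3 = in2 OR N2 OR in3 = LOW OR HIGH OR LOW = HIGH
N5 = in1 OR in3 = HIGH OR LOW = HIGH
N6 = N5 AND N3 = HIGH AND HIGH = HIGH
N11 = N6 AND in1 = HIGH AND HIGH = HIGH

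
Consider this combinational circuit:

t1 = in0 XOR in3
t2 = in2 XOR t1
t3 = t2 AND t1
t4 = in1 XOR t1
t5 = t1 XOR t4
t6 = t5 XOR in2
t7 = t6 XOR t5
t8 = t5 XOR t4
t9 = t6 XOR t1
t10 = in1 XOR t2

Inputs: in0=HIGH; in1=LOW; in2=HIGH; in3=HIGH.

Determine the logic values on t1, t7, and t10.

t1 = LOW, t7 = HIGH, t10 = HIGH

t1 = in0 XOR in3 = HIGH XOR HIGH = LOW
t2 = in2 XOR t1 = HIGH XOR LOW = HIGH
t4 = in1 XOR t1 = LOW XOR LOW = LOW
t5 = t1 XOR t4 = LOW XOR LOW = LOW
t6 = t5 XOR in2 = LOW XOR HIGH = HIGH
t7 = t6 XOR t5 = HIGH XOR LOW = HIGH
t10 = in1 XOR t2 = LOW XOR HIGH = HIGH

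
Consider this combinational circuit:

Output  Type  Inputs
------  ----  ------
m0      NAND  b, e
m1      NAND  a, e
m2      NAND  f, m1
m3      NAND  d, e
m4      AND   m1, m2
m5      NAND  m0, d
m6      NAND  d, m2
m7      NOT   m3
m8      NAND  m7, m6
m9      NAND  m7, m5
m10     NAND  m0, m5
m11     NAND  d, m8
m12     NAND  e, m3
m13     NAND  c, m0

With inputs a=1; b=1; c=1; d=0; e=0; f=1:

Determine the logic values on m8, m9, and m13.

m0 = b NAND e = 1 NAND 0 = 1
m1 = a NAND e = 1 NAND 0 = 1
m2 = f NAND m1 = 1 NAND 1 = 0
m3 = d NAND e = 0 NAND 0 = 1
m5 = m0 NAND d = 1 NAND 0 = 1
m6 = d NAND m2 = 0 NAND 0 = 1
m7 = NOT m3 = NOT 1 = 0
m8 = m7 NAND m6 = 0 NAND 1 = 1
m9 = m7 NAND m5 = 0 NAND 1 = 1
m13 = c NAND m0 = 1 NAND 1 = 0

m8 = 1, m9 = 1, m13 = 0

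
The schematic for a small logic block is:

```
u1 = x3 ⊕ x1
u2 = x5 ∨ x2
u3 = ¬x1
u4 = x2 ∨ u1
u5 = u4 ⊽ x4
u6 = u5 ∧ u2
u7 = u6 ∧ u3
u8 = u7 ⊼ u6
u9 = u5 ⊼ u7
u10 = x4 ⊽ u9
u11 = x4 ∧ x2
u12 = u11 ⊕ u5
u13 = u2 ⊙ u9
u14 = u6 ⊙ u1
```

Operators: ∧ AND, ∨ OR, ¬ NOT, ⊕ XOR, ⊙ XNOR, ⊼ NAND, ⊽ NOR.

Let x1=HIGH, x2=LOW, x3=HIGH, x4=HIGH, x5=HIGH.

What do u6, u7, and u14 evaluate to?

u6 = LOW  u7 = LOW  u14 = HIGH

u1 = x3 XOR x1 = HIGH XOR HIGH = LOW
u2 = x5 OR x2 = HIGH OR LOW = HIGH
u3 = NOT x1 = NOT HIGH = LOW
u4 = x2 OR u1 = LOW OR LOW = LOW
u5 = u4 NOR x4 = LOW NOR HIGH = LOW
u6 = u5 AND u2 = LOW AND HIGH = LOW
u7 = u6 AND u3 = LOW AND LOW = LOW
u14 = u6 XNOR u1 = LOW XNOR LOW = HIGH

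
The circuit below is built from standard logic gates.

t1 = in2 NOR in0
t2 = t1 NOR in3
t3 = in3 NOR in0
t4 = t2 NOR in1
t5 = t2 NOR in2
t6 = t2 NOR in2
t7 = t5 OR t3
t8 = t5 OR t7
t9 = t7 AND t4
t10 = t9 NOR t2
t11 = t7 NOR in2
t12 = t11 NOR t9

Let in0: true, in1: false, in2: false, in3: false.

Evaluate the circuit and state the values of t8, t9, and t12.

t8 = false; t9 = false; t12 = false

t1 = in2 NOR in0 = false NOR true = false
t2 = t1 NOR in3 = false NOR false = true
t3 = in3 NOR in0 = false NOR true = false
t4 = t2 NOR in1 = true NOR false = false
t5 = t2 NOR in2 = true NOR false = false
t7 = t5 OR t3 = false OR false = false
t8 = t5 OR t7 = false OR false = false
t9 = t7 AND t4 = false AND false = false
t11 = t7 NOR in2 = false NOR false = true
t12 = t11 NOR t9 = true NOR false = false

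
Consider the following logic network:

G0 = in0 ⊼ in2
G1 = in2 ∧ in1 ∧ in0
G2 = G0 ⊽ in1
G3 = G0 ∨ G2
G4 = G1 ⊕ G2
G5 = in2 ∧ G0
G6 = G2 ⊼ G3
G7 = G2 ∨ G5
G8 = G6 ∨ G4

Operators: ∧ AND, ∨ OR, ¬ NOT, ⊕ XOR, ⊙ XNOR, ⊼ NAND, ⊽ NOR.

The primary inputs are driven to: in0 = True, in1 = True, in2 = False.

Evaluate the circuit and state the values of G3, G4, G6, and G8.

G0 = in0 NAND in2 = True NAND False = True
G1 = in2 AND in1 AND in0 = False AND True AND True = False
G2 = G0 NOR in1 = True NOR True = False
G3 = G0 OR G2 = True OR False = True
G4 = G1 XOR G2 = False XOR False = False
G6 = G2 NAND G3 = False NAND True = True
G8 = G6 OR G4 = True OR False = True

G3 = True  G4 = False  G6 = True  G8 = True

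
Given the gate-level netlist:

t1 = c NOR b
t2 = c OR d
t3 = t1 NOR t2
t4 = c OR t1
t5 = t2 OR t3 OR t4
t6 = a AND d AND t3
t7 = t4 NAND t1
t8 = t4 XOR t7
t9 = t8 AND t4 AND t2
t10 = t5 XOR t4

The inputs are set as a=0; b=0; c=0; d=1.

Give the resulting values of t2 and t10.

t1 = c NOR b = 0 NOR 0 = 1
t2 = c OR d = 0 OR 1 = 1
t3 = t1 NOR t2 = 1 NOR 1 = 0
t4 = c OR t1 = 0 OR 1 = 1
t5 = t2 OR t3 OR t4 = 1 OR 0 OR 1 = 1
t10 = t5 XOR t4 = 1 XOR 1 = 0

t2 = 1; t10 = 0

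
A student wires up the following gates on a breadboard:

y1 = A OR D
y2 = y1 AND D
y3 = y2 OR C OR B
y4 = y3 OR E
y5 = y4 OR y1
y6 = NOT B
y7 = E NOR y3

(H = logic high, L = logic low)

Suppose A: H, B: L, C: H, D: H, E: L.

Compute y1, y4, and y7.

y1 = A OR D = H OR H = H
y2 = y1 AND D = H AND H = H
y3 = y2 OR C OR B = H OR H OR L = H
y4 = y3 OR E = H OR L = H
y7 = E NOR y3 = L NOR H = L

y1 = H, y4 = H, y7 = L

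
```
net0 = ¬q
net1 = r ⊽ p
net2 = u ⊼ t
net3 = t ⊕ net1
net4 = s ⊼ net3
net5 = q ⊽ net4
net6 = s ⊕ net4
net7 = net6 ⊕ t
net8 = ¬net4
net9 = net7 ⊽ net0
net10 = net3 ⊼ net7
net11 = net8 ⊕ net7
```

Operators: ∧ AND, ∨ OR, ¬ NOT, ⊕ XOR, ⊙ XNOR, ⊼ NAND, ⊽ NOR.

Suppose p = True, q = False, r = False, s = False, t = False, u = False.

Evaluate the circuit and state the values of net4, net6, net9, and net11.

net4 = True, net6 = True, net9 = False, net11 = True

net0 = NOT q = NOT False = True
net1 = r NOR p = False NOR True = False
net3 = t XOR net1 = False XOR False = False
net4 = s NAND net3 = False NAND False = True
net6 = s XOR net4 = False XOR True = True
net7 = net6 XOR t = True XOR False = True
net8 = NOT net4 = NOT True = False
net9 = net7 NOR net0 = True NOR True = False
net11 = net8 XOR net7 = False XOR True = True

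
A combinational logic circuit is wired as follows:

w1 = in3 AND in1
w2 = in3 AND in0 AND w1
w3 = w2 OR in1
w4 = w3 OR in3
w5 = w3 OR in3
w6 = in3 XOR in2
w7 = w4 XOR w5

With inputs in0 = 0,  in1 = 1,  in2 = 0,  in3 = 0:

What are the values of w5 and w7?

w5 = 1, w7 = 0

w1 = in3 AND in1 = 0 AND 1 = 0
w2 = in3 AND in0 AND w1 = 0 AND 0 AND 0 = 0
w3 = w2 OR in1 = 0 OR 1 = 1
w4 = w3 OR in3 = 1 OR 0 = 1
w5 = w3 OR in3 = 1 OR 0 = 1
w7 = w4 XOR w5 = 1 XOR 1 = 0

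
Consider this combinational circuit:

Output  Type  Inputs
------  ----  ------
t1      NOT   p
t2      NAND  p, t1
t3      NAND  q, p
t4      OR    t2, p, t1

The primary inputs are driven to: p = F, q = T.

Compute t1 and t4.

t1 = T, t4 = T

t1 = NOT p = NOT F = T
t2 = p NAND t1 = F NAND T = T
t4 = t2 OR p OR t1 = T OR F OR T = T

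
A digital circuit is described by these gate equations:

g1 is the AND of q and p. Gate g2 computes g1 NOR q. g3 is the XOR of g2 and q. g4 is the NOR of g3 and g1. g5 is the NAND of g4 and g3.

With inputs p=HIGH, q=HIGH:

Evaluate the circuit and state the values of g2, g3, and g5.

g2 = LOW, g3 = HIGH, g5 = HIGH

g1 = q AND p = HIGH AND HIGH = HIGH
g2 = g1 NOR q = HIGH NOR HIGH = LOW
g3 = g2 XOR q = LOW XOR HIGH = HIGH
g4 = g3 NOR g1 = HIGH NOR HIGH = LOW
g5 = g4 NAND g3 = LOW NAND HIGH = HIGH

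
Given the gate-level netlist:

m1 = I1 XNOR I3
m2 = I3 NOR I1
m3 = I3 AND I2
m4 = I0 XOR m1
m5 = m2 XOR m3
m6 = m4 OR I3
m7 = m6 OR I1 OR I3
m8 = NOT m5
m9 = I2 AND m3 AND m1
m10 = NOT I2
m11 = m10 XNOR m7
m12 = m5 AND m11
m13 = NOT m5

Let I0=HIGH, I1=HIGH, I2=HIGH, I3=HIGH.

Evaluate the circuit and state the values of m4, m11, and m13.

m4 = LOW, m11 = LOW, m13 = LOW

m1 = I1 XNOR I3 = HIGH XNOR HIGH = HIGH
m2 = I3 NOR I1 = HIGH NOR HIGH = LOW
m3 = I3 AND I2 = HIGH AND HIGH = HIGH
m4 = I0 XOR m1 = HIGH XOR HIGH = LOW
m5 = m2 XOR m3 = LOW XOR HIGH = HIGH
m6 = m4 OR I3 = LOW OR HIGH = HIGH
m7 = m6 OR I1 OR I3 = HIGH OR HIGH OR HIGH = HIGH
m10 = NOT I2 = NOT HIGH = LOW
m11 = m10 XNOR m7 = LOW XNOR HIGH = LOW
m13 = NOT m5 = NOT HIGH = LOW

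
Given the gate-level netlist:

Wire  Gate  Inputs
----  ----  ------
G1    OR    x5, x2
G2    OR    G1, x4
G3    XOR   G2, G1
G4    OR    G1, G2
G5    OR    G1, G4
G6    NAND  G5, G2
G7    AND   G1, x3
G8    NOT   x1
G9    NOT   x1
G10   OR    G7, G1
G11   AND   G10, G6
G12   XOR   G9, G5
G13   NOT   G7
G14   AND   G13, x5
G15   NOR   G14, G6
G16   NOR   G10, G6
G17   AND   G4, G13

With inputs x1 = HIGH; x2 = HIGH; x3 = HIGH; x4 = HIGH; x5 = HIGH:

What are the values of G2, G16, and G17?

G1 = x5 OR x2 = HIGH OR HIGH = HIGH
G2 = G1 OR x4 = HIGH OR HIGH = HIGH
G4 = G1 OR G2 = HIGH OR HIGH = HIGH
G5 = G1 OR G4 = HIGH OR HIGH = HIGH
G6 = G5 NAND G2 = HIGH NAND HIGH = LOW
G7 = G1 AND x3 = HIGH AND HIGH = HIGH
G10 = G7 OR G1 = HIGH OR HIGH = HIGH
G13 = NOT G7 = NOT HIGH = LOW
G16 = G10 NOR G6 = HIGH NOR LOW = LOW
G17 = G4 AND G13 = HIGH AND LOW = LOW

G2 = HIGH  G16 = LOW  G17 = LOW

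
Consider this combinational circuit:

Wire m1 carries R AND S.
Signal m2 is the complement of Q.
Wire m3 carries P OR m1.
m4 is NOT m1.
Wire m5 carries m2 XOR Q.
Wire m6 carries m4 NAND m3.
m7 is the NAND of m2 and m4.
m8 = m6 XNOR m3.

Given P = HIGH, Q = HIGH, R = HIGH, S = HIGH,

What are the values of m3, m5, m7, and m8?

m3 = HIGH; m5 = HIGH; m7 = HIGH; m8 = HIGH

m1 = R AND S = HIGH AND HIGH = HIGH
m2 = NOT Q = NOT HIGH = LOW
m3 = P OR m1 = HIGH OR HIGH = HIGH
m4 = NOT m1 = NOT HIGH = LOW
m5 = m2 XOR Q = LOW XOR HIGH = HIGH
m6 = m4 NAND m3 = LOW NAND HIGH = HIGH
m7 = m2 NAND m4 = LOW NAND LOW = HIGH
m8 = m6 XNOR m3 = HIGH XNOR HIGH = HIGH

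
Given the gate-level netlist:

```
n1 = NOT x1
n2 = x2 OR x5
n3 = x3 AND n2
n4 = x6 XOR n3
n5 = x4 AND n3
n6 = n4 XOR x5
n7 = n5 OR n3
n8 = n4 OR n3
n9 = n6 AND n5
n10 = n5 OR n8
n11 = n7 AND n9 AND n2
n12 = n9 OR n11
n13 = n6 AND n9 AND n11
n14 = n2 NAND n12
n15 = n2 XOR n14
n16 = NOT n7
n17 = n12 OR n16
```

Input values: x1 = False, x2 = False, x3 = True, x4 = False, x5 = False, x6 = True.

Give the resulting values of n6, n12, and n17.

n6 = True, n12 = False, n17 = True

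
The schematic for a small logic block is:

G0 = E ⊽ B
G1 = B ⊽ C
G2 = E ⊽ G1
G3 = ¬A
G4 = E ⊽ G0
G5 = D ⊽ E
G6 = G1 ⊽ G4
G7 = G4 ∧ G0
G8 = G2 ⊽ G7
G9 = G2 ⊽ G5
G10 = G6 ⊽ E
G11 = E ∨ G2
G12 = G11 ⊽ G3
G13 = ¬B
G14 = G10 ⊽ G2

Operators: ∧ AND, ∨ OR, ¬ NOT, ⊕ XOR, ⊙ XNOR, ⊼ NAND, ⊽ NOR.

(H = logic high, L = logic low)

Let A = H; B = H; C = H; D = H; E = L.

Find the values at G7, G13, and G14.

G7 = L, G13 = L, G14 = L

G0 = E NOR B = L NOR H = L
G1 = B NOR C = H NOR H = L
G2 = E NOR G1 = L NOR L = H
G4 = E NOR G0 = L NOR L = H
G6 = G1 NOR G4 = L NOR H = L
G7 = G4 AND G0 = H AND L = L
G10 = G6 NOR E = L NOR L = H
G13 = NOT B = NOT H = L
G14 = G10 NOR G2 = H NOR H = L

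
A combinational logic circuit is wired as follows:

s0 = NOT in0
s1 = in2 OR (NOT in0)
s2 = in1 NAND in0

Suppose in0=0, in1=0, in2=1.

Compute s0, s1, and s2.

s0 = 1  s1 = 1  s2 = 1

s0 = NOT 0 = 1
s1 = 1 OR (NOT 0) = 1
s2 = 0 NAND 0 = 1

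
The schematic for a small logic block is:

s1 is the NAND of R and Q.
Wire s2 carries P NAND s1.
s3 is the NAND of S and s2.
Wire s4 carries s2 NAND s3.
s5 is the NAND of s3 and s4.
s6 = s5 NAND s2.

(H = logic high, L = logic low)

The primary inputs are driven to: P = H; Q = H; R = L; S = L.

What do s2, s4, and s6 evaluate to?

s2 = L; s4 = H; s6 = H

s1 = R NAND Q = L NAND H = H
s2 = P NAND s1 = H NAND H = L
s3 = S NAND s2 = L NAND L = H
s4 = s2 NAND s3 = L NAND H = H
s5 = s3 NAND s4 = H NAND H = L
s6 = s5 NAND s2 = L NAND L = H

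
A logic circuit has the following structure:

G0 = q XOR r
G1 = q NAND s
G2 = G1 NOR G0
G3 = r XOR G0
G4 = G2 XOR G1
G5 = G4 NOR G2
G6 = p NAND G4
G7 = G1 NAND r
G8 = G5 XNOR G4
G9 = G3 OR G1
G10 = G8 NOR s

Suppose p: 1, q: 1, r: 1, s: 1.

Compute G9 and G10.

G9 = 1, G10 = 0

G0 = q XOR r = 1 XOR 1 = 0
G1 = q NAND s = 1 NAND 1 = 0
G2 = G1 NOR G0 = 0 NOR 0 = 1
G3 = r XOR G0 = 1 XOR 0 = 1
G4 = G2 XOR G1 = 1 XOR 0 = 1
G5 = G4 NOR G2 = 1 NOR 1 = 0
G8 = G5 XNOR G4 = 0 XNOR 1 = 0
G9 = G3 OR G1 = 1 OR 0 = 1
G10 = G8 NOR s = 0 NOR 1 = 0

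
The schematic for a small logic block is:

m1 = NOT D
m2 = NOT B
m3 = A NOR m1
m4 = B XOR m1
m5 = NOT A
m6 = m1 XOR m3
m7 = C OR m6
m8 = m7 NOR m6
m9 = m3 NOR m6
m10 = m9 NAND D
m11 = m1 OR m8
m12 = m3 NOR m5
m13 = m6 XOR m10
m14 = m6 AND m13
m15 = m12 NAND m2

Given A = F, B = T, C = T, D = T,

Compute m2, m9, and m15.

m2 = F  m9 = F  m15 = T

m1 = NOT D = NOT T = F
m2 = NOT B = NOT T = F
m3 = A NOR m1 = F NOR F = T
m5 = NOT A = NOT F = T
m6 = m1 XOR m3 = F XOR T = T
m9 = m3 NOR m6 = T NOR T = F
m12 = m3 NOR m5 = T NOR T = F
m15 = m12 NAND m2 = F NAND F = T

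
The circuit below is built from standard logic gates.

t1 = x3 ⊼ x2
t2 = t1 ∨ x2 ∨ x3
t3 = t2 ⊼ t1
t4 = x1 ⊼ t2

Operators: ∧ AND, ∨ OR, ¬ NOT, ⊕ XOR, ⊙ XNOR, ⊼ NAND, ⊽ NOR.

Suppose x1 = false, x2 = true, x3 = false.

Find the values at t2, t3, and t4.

t2 = true, t3 = false, t4 = true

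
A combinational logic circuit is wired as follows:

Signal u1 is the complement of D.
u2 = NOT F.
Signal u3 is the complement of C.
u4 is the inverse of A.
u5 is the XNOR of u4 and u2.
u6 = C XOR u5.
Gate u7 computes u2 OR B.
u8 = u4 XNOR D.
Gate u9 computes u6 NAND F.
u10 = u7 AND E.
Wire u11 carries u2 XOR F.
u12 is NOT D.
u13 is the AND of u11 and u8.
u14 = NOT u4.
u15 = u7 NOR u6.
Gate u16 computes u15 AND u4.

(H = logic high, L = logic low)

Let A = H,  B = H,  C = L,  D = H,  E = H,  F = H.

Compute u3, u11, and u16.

u3 = H  u11 = H  u16 = L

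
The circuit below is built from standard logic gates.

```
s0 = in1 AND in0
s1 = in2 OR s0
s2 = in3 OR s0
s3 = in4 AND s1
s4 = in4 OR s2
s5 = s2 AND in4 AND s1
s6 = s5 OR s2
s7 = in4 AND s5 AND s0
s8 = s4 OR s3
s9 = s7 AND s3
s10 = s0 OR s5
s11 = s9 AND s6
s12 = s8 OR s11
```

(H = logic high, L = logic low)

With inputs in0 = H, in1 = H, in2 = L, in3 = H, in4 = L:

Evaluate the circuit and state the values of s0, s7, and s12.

s0 = H, s7 = L, s12 = H

s0 = in1 AND in0 = H AND H = H
s1 = in2 OR s0 = L OR H = H
s2 = in3 OR s0 = H OR H = H
s3 = in4 AND s1 = L AND H = L
s4 = in4 OR s2 = L OR H = H
s5 = s2 AND in4 AND s1 = H AND L AND H = L
s6 = s5 OR s2 = L OR H = H
s7 = in4 AND s5 AND s0 = L AND L AND H = L
s8 = s4 OR s3 = H OR L = H
s9 = s7 AND s3 = L AND L = L
s11 = s9 AND s6 = L AND H = L
s12 = s8 OR s11 = H OR L = H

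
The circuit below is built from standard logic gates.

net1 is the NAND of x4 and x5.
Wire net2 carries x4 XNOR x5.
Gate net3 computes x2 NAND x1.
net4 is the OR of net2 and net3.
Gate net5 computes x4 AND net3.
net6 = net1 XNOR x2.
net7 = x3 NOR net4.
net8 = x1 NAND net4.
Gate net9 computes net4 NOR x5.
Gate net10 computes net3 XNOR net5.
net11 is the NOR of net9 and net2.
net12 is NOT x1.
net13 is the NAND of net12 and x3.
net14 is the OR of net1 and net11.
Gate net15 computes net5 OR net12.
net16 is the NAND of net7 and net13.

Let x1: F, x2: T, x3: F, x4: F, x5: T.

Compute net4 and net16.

net2 = x4 XNOR x5 = F XNOR T = F
net3 = x2 NAND x1 = T NAND F = T
net4 = net2 OR net3 = F OR T = T
net7 = x3 NOR net4 = F NOR T = F
net12 = NOT x1 = NOT F = T
net13 = net12 NAND x3 = T NAND F = T
net16 = net7 NAND net13 = F NAND T = T

net4 = T, net16 = T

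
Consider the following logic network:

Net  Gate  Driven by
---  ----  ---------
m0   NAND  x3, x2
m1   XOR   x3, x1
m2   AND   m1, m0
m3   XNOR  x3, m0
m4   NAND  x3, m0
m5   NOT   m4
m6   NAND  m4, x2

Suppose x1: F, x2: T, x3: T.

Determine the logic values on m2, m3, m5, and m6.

m2 = F; m3 = F; m5 = F; m6 = F

m0 = x3 NAND x2 = T NAND T = F
m1 = x3 XOR x1 = T XOR F = T
m2 = m1 AND m0 = T AND F = F
m3 = x3 XNOR m0 = T XNOR F = F
m4 = x3 NAND m0 = T NAND F = T
m5 = NOT m4 = NOT T = F
m6 = m4 NAND x2 = T NAND T = F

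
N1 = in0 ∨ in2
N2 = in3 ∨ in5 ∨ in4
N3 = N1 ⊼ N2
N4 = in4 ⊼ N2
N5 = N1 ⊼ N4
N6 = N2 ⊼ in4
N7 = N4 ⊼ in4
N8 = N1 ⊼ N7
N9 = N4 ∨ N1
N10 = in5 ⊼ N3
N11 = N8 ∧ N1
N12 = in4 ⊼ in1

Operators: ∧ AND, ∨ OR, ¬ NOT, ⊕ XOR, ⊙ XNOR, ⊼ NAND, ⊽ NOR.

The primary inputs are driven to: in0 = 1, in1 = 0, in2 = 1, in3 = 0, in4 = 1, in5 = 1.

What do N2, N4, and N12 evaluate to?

N2 = in3 OR in5 OR in4 = 0 OR 1 OR 1 = 1
N4 = in4 NAND N2 = 1 NAND 1 = 0
N12 = in4 NAND in1 = 1 NAND 0 = 1

N2 = 1  N4 = 0  N12 = 1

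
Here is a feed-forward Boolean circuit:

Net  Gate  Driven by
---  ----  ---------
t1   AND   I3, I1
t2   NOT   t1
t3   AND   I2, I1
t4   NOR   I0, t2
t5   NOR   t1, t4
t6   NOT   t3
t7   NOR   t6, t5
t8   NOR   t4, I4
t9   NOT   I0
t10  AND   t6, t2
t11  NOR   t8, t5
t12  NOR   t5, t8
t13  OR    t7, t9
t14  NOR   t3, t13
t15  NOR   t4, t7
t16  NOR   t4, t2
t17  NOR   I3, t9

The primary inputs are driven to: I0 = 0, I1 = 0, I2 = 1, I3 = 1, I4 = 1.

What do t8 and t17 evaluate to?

t8 = 0, t17 = 0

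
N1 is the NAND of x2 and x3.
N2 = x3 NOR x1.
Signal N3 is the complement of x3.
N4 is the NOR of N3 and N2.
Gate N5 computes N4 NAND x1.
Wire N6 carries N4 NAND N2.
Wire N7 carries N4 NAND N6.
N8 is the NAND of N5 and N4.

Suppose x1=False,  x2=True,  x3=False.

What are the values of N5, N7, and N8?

N5 = True, N7 = True, N8 = True

N2 = x3 NOR x1 = False NOR False = True
N3 = NOT x3 = NOT False = True
N4 = N3 NOR N2 = True NOR True = False
N5 = N4 NAND x1 = False NAND False = True
N6 = N4 NAND N2 = False NAND True = True
N7 = N4 NAND N6 = False NAND True = True
N8 = N5 NAND N4 = True NAND False = True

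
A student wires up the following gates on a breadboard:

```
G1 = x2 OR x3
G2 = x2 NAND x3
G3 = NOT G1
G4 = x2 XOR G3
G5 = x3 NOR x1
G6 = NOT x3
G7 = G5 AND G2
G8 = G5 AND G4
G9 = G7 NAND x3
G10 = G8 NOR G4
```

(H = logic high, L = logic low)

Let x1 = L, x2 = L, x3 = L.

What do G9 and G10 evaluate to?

G1 = x2 OR x3 = L OR L = L
G2 = x2 NAND x3 = L NAND L = H
G3 = NOT G1 = NOT L = H
G4 = x2 XOR G3 = L XOR H = H
G5 = x3 NOR x1 = L NOR L = H
G7 = G5 AND G2 = H AND H = H
G8 = G5 AND G4 = H AND H = H
G9 = G7 NAND x3 = H NAND L = H
G10 = G8 NOR G4 = H NOR H = L

G9 = H, G10 = L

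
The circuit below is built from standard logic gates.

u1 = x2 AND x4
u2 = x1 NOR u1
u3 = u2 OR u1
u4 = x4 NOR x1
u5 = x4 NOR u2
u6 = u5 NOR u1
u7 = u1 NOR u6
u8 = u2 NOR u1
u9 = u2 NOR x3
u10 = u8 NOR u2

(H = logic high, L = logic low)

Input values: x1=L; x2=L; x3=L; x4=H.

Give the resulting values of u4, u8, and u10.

u4 = L, u8 = L, u10 = L

u1 = x2 AND x4 = L AND H = L
u2 = x1 NOR u1 = L NOR L = H
u4 = x4 NOR x1 = H NOR L = L
u8 = u2 NOR u1 = H NOR L = L
u10 = u8 NOR u2 = L NOR H = L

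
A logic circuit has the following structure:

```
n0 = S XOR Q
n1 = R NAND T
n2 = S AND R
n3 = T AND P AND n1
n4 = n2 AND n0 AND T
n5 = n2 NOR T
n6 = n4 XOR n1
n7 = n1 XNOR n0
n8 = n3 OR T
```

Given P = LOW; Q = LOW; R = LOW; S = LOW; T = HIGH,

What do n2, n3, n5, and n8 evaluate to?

n1 = R NAND T = LOW NAND HIGH = HIGH
n2 = S AND R = LOW AND LOW = LOW
n3 = T AND P AND n1 = HIGH AND LOW AND HIGH = LOW
n5 = n2 NOR T = LOW NOR HIGH = LOW
n8 = n3 OR T = LOW OR HIGH = HIGH

n2 = LOW  n3 = LOW  n5 = LOW  n8 = HIGH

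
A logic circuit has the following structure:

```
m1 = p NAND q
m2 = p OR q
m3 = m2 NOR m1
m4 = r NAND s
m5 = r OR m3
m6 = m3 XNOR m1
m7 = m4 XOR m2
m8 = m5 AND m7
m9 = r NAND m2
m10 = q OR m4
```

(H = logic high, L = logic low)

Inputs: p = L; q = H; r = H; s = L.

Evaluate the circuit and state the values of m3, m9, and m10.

m1 = p NAND q = L NAND H = H
m2 = p OR q = L OR H = H
m3 = m2 NOR m1 = H NOR H = L
m4 = r NAND s = H NAND L = H
m9 = r NAND m2 = H NAND H = L
m10 = q OR m4 = H OR H = H

m3 = L, m9 = L, m10 = H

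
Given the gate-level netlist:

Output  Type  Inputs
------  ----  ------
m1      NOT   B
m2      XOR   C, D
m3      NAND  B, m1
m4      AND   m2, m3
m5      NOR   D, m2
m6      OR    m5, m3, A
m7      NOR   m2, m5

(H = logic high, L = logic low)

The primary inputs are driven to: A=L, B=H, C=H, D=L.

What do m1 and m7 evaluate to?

m1 = L, m7 = L

m1 = NOT B = NOT H = L
m2 = C XOR D = H XOR L = H
m5 = D NOR m2 = L NOR H = L
m7 = m2 NOR m5 = H NOR L = L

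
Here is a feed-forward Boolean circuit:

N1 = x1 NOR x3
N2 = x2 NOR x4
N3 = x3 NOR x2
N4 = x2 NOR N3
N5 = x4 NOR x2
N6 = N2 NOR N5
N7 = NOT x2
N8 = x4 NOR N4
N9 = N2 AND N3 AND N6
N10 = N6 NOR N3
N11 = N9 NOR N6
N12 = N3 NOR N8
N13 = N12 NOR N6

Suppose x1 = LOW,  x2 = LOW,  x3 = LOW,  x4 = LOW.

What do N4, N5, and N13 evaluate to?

N2 = x2 NOR x4 = LOW NOR LOW = HIGH
N3 = x3 NOR x2 = LOW NOR LOW = HIGH
N4 = x2 NOR N3 = LOW NOR HIGH = LOW
N5 = x4 NOR x2 = LOW NOR LOW = HIGH
N6 = N2 NOR N5 = HIGH NOR HIGH = LOW
N8 = x4 NOR N4 = LOW NOR LOW = HIGH
N12 = N3 NOR N8 = HIGH NOR HIGH = LOW
N13 = N12 NOR N6 = LOW NOR LOW = HIGH

N4 = LOW  N5 = HIGH  N13 = HIGH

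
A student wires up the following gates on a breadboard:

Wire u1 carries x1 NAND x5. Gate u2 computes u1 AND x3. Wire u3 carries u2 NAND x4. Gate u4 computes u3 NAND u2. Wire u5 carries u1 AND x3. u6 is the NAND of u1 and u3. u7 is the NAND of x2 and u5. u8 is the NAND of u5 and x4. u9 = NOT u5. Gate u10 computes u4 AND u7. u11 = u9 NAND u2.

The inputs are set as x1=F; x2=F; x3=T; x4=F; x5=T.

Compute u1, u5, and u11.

u1 = x1 NAND x5 = F NAND T = T
u2 = u1 AND x3 = T AND T = T
u5 = u1 AND x3 = T AND T = T
u9 = NOT u5 = NOT T = F
u11 = u9 NAND u2 = F NAND T = T

u1 = T; u5 = T; u11 = T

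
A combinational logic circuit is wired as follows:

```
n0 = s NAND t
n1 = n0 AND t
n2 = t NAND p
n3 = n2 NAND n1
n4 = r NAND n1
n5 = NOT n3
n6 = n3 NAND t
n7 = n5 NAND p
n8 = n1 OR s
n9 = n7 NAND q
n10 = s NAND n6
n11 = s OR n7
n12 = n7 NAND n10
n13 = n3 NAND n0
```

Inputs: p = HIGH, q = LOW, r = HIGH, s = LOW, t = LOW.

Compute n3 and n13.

n3 = HIGH, n13 = LOW

n0 = s NAND t = LOW NAND LOW = HIGH
n1 = n0 AND t = HIGH AND LOW = LOW
n2 = t NAND p = LOW NAND HIGH = HIGH
n3 = n2 NAND n1 = HIGH NAND LOW = HIGH
n13 = n3 NAND n0 = HIGH NAND HIGH = LOW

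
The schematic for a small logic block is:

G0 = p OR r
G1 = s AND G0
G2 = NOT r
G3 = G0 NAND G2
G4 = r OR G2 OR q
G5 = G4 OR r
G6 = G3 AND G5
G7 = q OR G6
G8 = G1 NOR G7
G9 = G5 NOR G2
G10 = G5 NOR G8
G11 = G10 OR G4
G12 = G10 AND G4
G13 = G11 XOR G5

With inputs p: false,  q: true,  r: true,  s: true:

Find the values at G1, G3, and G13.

G1 = true; G3 = true; G13 = false

G0 = p OR r = false OR true = true
G1 = s AND G0 = true AND true = true
G2 = NOT r = NOT true = false
G3 = G0 NAND G2 = true NAND false = true
G4 = r OR G2 OR q = true OR false OR true = true
G5 = G4 OR r = true OR true = true
G6 = G3 AND G5 = true AND true = true
G7 = q OR G6 = true OR true = true
G8 = G1 NOR G7 = true NOR true = false
G10 = G5 NOR G8 = true NOR false = false
G11 = G10 OR G4 = false OR true = true
G13 = G11 XOR G5 = true XOR true = false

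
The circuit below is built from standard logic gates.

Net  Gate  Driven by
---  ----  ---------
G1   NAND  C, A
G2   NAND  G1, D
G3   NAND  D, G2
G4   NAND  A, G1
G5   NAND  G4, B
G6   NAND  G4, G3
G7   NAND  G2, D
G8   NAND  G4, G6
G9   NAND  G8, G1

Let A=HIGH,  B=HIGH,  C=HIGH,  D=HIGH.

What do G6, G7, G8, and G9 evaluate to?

G6 = HIGH; G7 = LOW; G8 = LOW; G9 = HIGH

G1 = C NAND A = HIGH NAND HIGH = LOW
G2 = G1 NAND D = LOW NAND HIGH = HIGH
G3 = D NAND G2 = HIGH NAND HIGH = LOW
G4 = A NAND G1 = HIGH NAND LOW = HIGH
G6 = G4 NAND G3 = HIGH NAND LOW = HIGH
G7 = G2 NAND D = HIGH NAND HIGH = LOW
G8 = G4 NAND G6 = HIGH NAND HIGH = LOW
G9 = G8 NAND G1 = LOW NAND LOW = HIGH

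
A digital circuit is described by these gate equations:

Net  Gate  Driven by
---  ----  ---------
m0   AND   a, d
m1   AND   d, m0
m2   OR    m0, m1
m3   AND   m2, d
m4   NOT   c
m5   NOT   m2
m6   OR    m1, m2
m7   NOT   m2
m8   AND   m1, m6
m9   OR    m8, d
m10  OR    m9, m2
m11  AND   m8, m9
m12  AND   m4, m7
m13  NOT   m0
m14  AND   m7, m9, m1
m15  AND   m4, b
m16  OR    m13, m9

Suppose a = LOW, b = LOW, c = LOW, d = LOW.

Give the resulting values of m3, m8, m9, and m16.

m3 = LOW; m8 = LOW; m9 = LOW; m16 = HIGH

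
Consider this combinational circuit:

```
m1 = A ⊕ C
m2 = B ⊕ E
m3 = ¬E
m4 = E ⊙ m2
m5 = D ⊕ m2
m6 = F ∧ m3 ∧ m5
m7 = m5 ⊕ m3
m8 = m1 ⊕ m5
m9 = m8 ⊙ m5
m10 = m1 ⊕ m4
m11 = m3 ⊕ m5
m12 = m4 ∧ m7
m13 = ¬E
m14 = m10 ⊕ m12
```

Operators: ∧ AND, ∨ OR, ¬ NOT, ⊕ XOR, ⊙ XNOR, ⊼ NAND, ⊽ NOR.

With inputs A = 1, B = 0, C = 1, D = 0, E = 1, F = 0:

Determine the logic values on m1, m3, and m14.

m1 = A XOR C = 1 XOR 1 = 0
m2 = B XOR E = 0 XOR 1 = 1
m3 = NOT E = NOT 1 = 0
m4 = E XNOR m2 = 1 XNOR 1 = 1
m5 = D XOR m2 = 0 XOR 1 = 1
m7 = m5 XOR m3 = 1 XOR 0 = 1
m10 = m1 XOR m4 = 0 XOR 1 = 1
m12 = m4 AND m7 = 1 AND 1 = 1
m14 = m10 XOR m12 = 1 XOR 1 = 0

m1 = 0; m3 = 0; m14 = 0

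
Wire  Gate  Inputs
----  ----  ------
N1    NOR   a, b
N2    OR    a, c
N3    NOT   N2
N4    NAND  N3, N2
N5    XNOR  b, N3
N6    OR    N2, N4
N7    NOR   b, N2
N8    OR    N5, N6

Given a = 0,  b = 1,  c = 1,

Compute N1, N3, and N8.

N1 = 0, N3 = 0, N8 = 1

N1 = a NOR b = 0 NOR 1 = 0
N2 = a OR c = 0 OR 1 = 1
N3 = NOT N2 = NOT 1 = 0
N4 = N3 NAND N2 = 0 NAND 1 = 1
N5 = b XNOR N3 = 1 XNOR 0 = 0
N6 = N2 OR N4 = 1 OR 1 = 1
N8 = N5 OR N6 = 0 OR 1 = 1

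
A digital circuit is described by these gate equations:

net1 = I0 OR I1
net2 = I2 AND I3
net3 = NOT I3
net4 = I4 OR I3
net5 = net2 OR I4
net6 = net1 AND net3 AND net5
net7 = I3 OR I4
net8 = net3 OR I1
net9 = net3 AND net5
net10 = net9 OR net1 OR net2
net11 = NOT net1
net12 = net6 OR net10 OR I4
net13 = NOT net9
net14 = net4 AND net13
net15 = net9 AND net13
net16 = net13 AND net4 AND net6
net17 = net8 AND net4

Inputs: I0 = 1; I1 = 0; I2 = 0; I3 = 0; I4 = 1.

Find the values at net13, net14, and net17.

net13 = 0, net14 = 0, net17 = 1

net2 = I2 AND I3 = 0 AND 0 = 0
net3 = NOT I3 = NOT 0 = 1
net4 = I4 OR I3 = 1 OR 0 = 1
net5 = net2 OR I4 = 0 OR 1 = 1
net8 = net3 OR I1 = 1 OR 0 = 1
net9 = net3 AND net5 = 1 AND 1 = 1
net13 = NOT net9 = NOT 1 = 0
net14 = net4 AND net13 = 1 AND 0 = 0
net17 = net8 AND net4 = 1 AND 1 = 1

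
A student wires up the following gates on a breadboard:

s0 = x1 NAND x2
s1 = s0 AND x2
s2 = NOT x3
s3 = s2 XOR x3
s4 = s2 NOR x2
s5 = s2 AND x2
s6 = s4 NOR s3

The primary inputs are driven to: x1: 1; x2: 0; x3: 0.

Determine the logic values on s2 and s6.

s2 = 1  s6 = 0

s2 = NOT x3 = NOT 0 = 1
s3 = s2 XOR x3 = 1 XOR 0 = 1
s4 = s2 NOR x2 = 1 NOR 0 = 0
s6 = s4 NOR s3 = 0 NOR 1 = 0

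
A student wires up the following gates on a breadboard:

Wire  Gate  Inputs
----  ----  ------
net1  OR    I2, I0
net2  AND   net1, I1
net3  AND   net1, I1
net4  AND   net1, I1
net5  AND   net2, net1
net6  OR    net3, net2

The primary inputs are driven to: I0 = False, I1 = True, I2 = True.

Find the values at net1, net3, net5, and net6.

net1 = I2 OR I0 = True OR False = True
net2 = net1 AND I1 = True AND True = True
net3 = net1 AND I1 = True AND True = True
net5 = net2 AND net1 = True AND True = True
net6 = net3 OR net2 = True OR True = True

net1 = True; net3 = True; net5 = True; net6 = True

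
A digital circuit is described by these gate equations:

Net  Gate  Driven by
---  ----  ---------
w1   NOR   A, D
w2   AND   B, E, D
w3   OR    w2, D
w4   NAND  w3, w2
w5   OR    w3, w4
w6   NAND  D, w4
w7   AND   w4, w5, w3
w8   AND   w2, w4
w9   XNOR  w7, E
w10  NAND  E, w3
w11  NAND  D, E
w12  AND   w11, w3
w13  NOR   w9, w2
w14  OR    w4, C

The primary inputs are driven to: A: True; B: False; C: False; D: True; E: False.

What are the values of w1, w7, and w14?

w1 = False; w7 = True; w14 = True

w1 = A NOR D = True NOR True = False
w2 = B AND E AND D = False AND False AND True = False
w3 = w2 OR D = False OR True = True
w4 = w3 NAND w2 = True NAND False = True
w5 = w3 OR w4 = True OR True = True
w7 = w4 AND w5 AND w3 = True AND True AND True = True
w14 = w4 OR C = True OR False = True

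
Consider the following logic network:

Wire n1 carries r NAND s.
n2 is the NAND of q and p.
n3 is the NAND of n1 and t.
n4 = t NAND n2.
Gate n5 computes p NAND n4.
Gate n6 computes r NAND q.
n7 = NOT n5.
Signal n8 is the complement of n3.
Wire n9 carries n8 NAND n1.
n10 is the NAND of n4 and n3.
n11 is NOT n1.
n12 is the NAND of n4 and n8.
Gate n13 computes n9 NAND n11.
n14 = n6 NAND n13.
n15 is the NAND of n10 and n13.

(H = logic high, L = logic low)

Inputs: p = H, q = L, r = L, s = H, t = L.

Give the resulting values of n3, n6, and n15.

n3 = H, n6 = H, n15 = H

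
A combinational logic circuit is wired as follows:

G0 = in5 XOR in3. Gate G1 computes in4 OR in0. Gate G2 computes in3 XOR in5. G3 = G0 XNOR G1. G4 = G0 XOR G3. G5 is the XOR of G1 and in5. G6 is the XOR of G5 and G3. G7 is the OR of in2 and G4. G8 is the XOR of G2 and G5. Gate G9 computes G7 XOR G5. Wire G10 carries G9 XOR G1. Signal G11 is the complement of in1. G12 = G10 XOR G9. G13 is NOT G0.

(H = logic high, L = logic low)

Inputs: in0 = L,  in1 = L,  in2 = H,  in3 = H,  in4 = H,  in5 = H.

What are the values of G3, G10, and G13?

G0 = in5 XOR in3 = H XOR H = L
G1 = in4 OR in0 = H OR L = H
G3 = G0 XNOR G1 = L XNOR H = L
G4 = G0 XOR G3 = L XOR L = L
G5 = G1 XOR in5 = H XOR H = L
G7 = in2 OR G4 = H OR L = H
G9 = G7 XOR G5 = H XOR L = H
G10 = G9 XOR G1 = H XOR H = L
G13 = NOT G0 = NOT L = H

G3 = L; G10 = L; G13 = H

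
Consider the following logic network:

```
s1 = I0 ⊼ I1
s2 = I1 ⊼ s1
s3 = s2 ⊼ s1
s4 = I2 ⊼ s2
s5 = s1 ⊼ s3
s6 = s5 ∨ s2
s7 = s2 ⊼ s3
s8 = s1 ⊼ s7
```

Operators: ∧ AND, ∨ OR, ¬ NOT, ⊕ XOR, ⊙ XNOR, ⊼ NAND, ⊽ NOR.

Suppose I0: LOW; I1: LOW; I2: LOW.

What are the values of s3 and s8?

s3 = LOW, s8 = LOW

s1 = I0 NAND I1 = LOW NAND LOW = HIGH
s2 = I1 NAND s1 = LOW NAND HIGH = HIGH
s3 = s2 NAND s1 = HIGH NAND HIGH = LOW
s7 = s2 NAND s3 = HIGH NAND LOW = HIGH
s8 = s1 NAND s7 = HIGH NAND HIGH = LOW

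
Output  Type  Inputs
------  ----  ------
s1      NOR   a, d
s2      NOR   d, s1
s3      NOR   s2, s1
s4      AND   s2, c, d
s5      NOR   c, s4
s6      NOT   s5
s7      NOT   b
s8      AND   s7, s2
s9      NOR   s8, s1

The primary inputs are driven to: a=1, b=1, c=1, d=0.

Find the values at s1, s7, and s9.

s1 = 0  s7 = 0  s9 = 1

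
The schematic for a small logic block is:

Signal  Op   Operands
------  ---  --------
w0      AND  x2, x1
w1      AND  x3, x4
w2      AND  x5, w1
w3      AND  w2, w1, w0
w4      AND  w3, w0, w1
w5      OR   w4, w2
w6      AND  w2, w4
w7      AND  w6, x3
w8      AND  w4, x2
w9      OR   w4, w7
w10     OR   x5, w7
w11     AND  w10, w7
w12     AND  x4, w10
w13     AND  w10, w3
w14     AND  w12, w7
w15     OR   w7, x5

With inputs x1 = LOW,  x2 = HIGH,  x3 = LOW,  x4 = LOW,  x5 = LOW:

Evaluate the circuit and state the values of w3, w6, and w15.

w3 = LOW, w6 = LOW, w15 = LOW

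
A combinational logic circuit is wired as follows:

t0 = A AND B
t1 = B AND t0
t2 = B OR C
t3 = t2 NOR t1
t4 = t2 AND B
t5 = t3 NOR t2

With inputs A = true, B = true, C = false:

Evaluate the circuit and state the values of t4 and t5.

t0 = A AND B = true AND true = true
t1 = B AND t0 = true AND true = true
t2 = B OR C = true OR false = true
t3 = t2 NOR t1 = true NOR true = false
t4 = t2 AND B = true AND true = true
t5 = t3 NOR t2 = false NOR true = false

t4 = true  t5 = false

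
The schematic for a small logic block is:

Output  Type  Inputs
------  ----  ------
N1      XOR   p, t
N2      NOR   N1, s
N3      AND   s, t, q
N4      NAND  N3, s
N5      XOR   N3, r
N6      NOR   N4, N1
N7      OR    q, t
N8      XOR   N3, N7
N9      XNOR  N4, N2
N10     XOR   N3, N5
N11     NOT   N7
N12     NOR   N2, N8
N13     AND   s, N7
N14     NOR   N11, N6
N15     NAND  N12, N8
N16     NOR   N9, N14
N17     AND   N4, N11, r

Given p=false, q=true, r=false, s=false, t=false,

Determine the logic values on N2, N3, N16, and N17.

N1 = p XOR t = false XOR false = false
N2 = N1 NOR s = false NOR false = true
N3 = s AND t AND q = false AND false AND true = false
N4 = N3 NAND s = false NAND false = true
N6 = N4 NOR N1 = true NOR false = false
N7 = q OR t = true OR false = true
N9 = N4 XNOR N2 = true XNOR true = true
N11 = NOT N7 = NOT true = false
N14 = N11 NOR N6 = false NOR false = true
N16 = N9 NOR N14 = true NOR true = false
N17 = N4 AND N11 AND r = true AND false AND false = false

N2 = true; N3 = false; N16 = false; N17 = false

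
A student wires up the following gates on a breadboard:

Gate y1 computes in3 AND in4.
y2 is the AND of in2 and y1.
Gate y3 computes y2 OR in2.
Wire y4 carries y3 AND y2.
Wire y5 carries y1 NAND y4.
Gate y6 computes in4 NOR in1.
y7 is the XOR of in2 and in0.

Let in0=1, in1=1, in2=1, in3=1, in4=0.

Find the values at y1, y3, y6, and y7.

y1 = 0, y3 = 1, y6 = 0, y7 = 0

y1 = in3 AND in4 = 1 AND 0 = 0
y2 = in2 AND y1 = 1 AND 0 = 0
y3 = y2 OR in2 = 0 OR 1 = 1
y6 = in4 NOR in1 = 0 NOR 1 = 0
y7 = in2 XOR in0 = 1 XOR 1 = 0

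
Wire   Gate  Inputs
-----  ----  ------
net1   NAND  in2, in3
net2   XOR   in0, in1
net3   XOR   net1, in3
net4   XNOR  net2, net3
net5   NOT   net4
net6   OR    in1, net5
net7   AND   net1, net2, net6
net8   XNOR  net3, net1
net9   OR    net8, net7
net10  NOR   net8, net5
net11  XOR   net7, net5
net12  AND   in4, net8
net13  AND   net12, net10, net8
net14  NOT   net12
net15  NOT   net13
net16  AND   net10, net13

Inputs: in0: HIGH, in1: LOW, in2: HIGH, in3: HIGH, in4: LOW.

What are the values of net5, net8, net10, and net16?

net5 = LOW, net8 = LOW, net10 = HIGH, net16 = LOW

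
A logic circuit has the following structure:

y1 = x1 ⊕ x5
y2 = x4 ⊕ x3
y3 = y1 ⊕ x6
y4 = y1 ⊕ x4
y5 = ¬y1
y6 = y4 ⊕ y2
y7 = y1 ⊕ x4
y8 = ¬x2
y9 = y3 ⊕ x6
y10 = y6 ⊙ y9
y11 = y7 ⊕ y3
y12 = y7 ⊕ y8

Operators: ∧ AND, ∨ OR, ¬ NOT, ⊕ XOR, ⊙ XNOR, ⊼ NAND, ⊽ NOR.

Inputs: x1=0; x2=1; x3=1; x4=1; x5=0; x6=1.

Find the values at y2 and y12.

y2 = 0; y12 = 1

y1 = x1 XOR x5 = 0 XOR 0 = 0
y2 = x4 XOR x3 = 1 XOR 1 = 0
y7 = y1 XOR x4 = 0 XOR 1 = 1
y8 = NOT x2 = NOT 1 = 0
y12 = y7 XOR y8 = 1 XOR 0 = 1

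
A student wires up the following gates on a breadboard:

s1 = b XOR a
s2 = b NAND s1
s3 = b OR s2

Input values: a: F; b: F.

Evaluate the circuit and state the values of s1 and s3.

s1 = b XOR a = F XOR F = F
s2 = b NAND s1 = F NAND F = T
s3 = b OR s2 = F OR T = T

s1 = F; s3 = T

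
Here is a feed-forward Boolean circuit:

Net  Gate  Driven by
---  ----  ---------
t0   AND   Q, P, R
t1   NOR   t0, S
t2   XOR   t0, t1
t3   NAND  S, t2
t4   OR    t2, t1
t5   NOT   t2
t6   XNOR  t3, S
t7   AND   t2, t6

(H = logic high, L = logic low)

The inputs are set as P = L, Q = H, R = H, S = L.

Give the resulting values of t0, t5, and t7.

t0 = Q AND P AND R = H AND L AND H = L
t1 = t0 NOR S = L NOR L = H
t2 = t0 XOR t1 = L XOR H = H
t3 = S NAND t2 = L NAND H = H
t5 = NOT t2 = NOT H = L
t6 = t3 XNOR S = H XNOR L = L
t7 = t2 AND t6 = H AND L = L

t0 = L  t5 = L  t7 = L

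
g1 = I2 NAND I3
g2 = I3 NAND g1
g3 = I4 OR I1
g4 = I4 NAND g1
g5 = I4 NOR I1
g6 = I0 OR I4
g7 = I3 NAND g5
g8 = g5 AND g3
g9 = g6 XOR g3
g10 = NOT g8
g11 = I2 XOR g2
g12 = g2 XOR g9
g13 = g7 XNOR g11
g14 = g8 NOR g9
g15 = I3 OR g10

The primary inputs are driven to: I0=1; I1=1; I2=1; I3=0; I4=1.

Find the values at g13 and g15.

g1 = I2 NAND I3 = 1 NAND 0 = 1
g2 = I3 NAND g1 = 0 NAND 1 = 1
g3 = I4 OR I1 = 1 OR 1 = 1
g5 = I4 NOR I1 = 1 NOR 1 = 0
g7 = I3 NAND g5 = 0 NAND 0 = 1
g8 = g5 AND g3 = 0 AND 1 = 0
g10 = NOT g8 = NOT 0 = 1
g11 = I2 XOR g2 = 1 XOR 1 = 0
g13 = g7 XNOR g11 = 1 XNOR 0 = 0
g15 = I3 OR g10 = 0 OR 1 = 1

g13 = 0; g15 = 1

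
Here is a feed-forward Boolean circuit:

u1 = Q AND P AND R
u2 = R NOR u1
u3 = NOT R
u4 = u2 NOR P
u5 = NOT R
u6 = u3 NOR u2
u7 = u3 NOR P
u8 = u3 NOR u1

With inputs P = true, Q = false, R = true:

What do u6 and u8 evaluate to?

u1 = Q AND P AND R = false AND true AND true = false
u2 = R NOR u1 = true NOR false = false
u3 = NOT R = NOT true = false
u6 = u3 NOR u2 = false NOR false = true
u8 = u3 NOR u1 = false NOR false = true

u6 = true, u8 = true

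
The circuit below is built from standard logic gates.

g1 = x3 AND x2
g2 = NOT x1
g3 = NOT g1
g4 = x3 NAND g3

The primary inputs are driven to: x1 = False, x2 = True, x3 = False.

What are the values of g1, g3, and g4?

g1 = x3 AND x2 = False AND True = False
g3 = NOT g1 = NOT False = True
g4 = x3 NAND g3 = False NAND True = True

g1 = False  g3 = True  g4 = True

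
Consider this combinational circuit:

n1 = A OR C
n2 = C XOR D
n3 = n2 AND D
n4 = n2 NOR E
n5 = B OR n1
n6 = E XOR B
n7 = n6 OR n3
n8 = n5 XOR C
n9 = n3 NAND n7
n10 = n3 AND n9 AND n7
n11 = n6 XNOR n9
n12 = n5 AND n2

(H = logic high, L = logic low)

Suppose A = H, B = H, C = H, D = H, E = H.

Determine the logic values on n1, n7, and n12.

n1 = H  n7 = L  n12 = L

n1 = A OR C = H OR H = H
n2 = C XOR D = H XOR H = L
n3 = n2 AND D = L AND H = L
n5 = B OR n1 = H OR H = H
n6 = E XOR B = H XOR H = L
n7 = n6 OR n3 = L OR L = L
n12 = n5 AND n2 = H AND L = L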